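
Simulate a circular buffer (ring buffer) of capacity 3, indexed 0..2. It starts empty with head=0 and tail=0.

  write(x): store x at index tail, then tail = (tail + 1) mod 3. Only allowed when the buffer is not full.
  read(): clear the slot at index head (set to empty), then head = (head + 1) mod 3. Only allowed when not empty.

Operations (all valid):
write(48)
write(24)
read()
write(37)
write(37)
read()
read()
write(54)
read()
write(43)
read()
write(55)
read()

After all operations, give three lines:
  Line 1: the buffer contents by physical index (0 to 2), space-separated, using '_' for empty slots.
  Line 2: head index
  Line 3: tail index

Answer: 55 _ _
0
1

Derivation:
write(48): buf=[48 _ _], head=0, tail=1, size=1
write(24): buf=[48 24 _], head=0, tail=2, size=2
read(): buf=[_ 24 _], head=1, tail=2, size=1
write(37): buf=[_ 24 37], head=1, tail=0, size=2
write(37): buf=[37 24 37], head=1, tail=1, size=3
read(): buf=[37 _ 37], head=2, tail=1, size=2
read(): buf=[37 _ _], head=0, tail=1, size=1
write(54): buf=[37 54 _], head=0, tail=2, size=2
read(): buf=[_ 54 _], head=1, tail=2, size=1
write(43): buf=[_ 54 43], head=1, tail=0, size=2
read(): buf=[_ _ 43], head=2, tail=0, size=1
write(55): buf=[55 _ 43], head=2, tail=1, size=2
read(): buf=[55 _ _], head=0, tail=1, size=1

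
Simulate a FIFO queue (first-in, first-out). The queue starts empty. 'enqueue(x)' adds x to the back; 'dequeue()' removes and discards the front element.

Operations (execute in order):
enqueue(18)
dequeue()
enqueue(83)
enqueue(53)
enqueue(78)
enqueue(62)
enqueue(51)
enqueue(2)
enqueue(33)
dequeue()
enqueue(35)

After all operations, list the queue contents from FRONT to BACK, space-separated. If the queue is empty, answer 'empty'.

enqueue(18): [18]
dequeue(): []
enqueue(83): [83]
enqueue(53): [83, 53]
enqueue(78): [83, 53, 78]
enqueue(62): [83, 53, 78, 62]
enqueue(51): [83, 53, 78, 62, 51]
enqueue(2): [83, 53, 78, 62, 51, 2]
enqueue(33): [83, 53, 78, 62, 51, 2, 33]
dequeue(): [53, 78, 62, 51, 2, 33]
enqueue(35): [53, 78, 62, 51, 2, 33, 35]

Answer: 53 78 62 51 2 33 35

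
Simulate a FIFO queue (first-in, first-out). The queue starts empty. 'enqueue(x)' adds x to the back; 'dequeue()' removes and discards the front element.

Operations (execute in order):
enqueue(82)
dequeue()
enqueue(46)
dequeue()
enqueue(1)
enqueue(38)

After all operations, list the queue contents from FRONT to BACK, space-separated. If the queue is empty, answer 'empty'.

Answer: 1 38

Derivation:
enqueue(82): [82]
dequeue(): []
enqueue(46): [46]
dequeue(): []
enqueue(1): [1]
enqueue(38): [1, 38]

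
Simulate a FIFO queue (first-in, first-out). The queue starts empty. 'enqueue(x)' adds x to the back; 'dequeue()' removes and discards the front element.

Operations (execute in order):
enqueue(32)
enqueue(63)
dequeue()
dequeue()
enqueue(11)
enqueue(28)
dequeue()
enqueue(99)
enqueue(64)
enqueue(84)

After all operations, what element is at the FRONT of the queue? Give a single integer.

enqueue(32): queue = [32]
enqueue(63): queue = [32, 63]
dequeue(): queue = [63]
dequeue(): queue = []
enqueue(11): queue = [11]
enqueue(28): queue = [11, 28]
dequeue(): queue = [28]
enqueue(99): queue = [28, 99]
enqueue(64): queue = [28, 99, 64]
enqueue(84): queue = [28, 99, 64, 84]

Answer: 28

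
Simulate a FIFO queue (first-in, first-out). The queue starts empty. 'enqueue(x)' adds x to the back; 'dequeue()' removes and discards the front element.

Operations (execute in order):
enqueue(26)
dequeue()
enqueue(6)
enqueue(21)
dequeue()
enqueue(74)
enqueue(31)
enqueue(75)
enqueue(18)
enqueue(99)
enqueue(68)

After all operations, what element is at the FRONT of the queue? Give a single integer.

Answer: 21

Derivation:
enqueue(26): queue = [26]
dequeue(): queue = []
enqueue(6): queue = [6]
enqueue(21): queue = [6, 21]
dequeue(): queue = [21]
enqueue(74): queue = [21, 74]
enqueue(31): queue = [21, 74, 31]
enqueue(75): queue = [21, 74, 31, 75]
enqueue(18): queue = [21, 74, 31, 75, 18]
enqueue(99): queue = [21, 74, 31, 75, 18, 99]
enqueue(68): queue = [21, 74, 31, 75, 18, 99, 68]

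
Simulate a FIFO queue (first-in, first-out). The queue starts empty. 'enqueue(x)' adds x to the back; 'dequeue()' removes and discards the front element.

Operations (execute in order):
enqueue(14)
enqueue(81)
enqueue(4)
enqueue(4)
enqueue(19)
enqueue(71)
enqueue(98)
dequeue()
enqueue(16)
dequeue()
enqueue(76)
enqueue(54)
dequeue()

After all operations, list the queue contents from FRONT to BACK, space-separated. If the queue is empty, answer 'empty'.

enqueue(14): [14]
enqueue(81): [14, 81]
enqueue(4): [14, 81, 4]
enqueue(4): [14, 81, 4, 4]
enqueue(19): [14, 81, 4, 4, 19]
enqueue(71): [14, 81, 4, 4, 19, 71]
enqueue(98): [14, 81, 4, 4, 19, 71, 98]
dequeue(): [81, 4, 4, 19, 71, 98]
enqueue(16): [81, 4, 4, 19, 71, 98, 16]
dequeue(): [4, 4, 19, 71, 98, 16]
enqueue(76): [4, 4, 19, 71, 98, 16, 76]
enqueue(54): [4, 4, 19, 71, 98, 16, 76, 54]
dequeue(): [4, 19, 71, 98, 16, 76, 54]

Answer: 4 19 71 98 16 76 54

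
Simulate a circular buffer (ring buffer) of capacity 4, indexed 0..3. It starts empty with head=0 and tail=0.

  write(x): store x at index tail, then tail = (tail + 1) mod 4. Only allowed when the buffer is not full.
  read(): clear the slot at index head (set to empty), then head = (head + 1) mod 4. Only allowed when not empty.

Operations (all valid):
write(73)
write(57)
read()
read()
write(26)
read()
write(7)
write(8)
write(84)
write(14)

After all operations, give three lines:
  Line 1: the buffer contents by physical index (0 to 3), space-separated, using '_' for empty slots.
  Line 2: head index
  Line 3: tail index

write(73): buf=[73 _ _ _], head=0, tail=1, size=1
write(57): buf=[73 57 _ _], head=0, tail=2, size=2
read(): buf=[_ 57 _ _], head=1, tail=2, size=1
read(): buf=[_ _ _ _], head=2, tail=2, size=0
write(26): buf=[_ _ 26 _], head=2, tail=3, size=1
read(): buf=[_ _ _ _], head=3, tail=3, size=0
write(7): buf=[_ _ _ 7], head=3, tail=0, size=1
write(8): buf=[8 _ _ 7], head=3, tail=1, size=2
write(84): buf=[8 84 _ 7], head=3, tail=2, size=3
write(14): buf=[8 84 14 7], head=3, tail=3, size=4

Answer: 8 84 14 7
3
3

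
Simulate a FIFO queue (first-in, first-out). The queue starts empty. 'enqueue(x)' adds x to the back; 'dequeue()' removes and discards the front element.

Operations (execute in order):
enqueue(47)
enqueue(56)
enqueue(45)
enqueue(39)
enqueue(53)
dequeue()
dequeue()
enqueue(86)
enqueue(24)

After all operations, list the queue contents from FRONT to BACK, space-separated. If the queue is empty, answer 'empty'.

Answer: 45 39 53 86 24

Derivation:
enqueue(47): [47]
enqueue(56): [47, 56]
enqueue(45): [47, 56, 45]
enqueue(39): [47, 56, 45, 39]
enqueue(53): [47, 56, 45, 39, 53]
dequeue(): [56, 45, 39, 53]
dequeue(): [45, 39, 53]
enqueue(86): [45, 39, 53, 86]
enqueue(24): [45, 39, 53, 86, 24]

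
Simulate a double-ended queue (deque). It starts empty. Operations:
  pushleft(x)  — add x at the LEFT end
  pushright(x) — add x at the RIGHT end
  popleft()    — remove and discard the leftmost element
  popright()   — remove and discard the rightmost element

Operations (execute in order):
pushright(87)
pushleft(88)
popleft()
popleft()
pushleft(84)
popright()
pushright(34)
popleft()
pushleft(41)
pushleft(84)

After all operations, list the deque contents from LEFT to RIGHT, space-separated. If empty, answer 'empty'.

pushright(87): [87]
pushleft(88): [88, 87]
popleft(): [87]
popleft(): []
pushleft(84): [84]
popright(): []
pushright(34): [34]
popleft(): []
pushleft(41): [41]
pushleft(84): [84, 41]

Answer: 84 41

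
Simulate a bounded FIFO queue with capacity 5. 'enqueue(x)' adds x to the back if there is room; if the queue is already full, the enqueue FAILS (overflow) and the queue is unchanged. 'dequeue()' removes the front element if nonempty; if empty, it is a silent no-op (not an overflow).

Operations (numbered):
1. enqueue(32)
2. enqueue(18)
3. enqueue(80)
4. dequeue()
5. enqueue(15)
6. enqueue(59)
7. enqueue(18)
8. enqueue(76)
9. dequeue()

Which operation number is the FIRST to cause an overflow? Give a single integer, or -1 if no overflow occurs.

1. enqueue(32): size=1
2. enqueue(18): size=2
3. enqueue(80): size=3
4. dequeue(): size=2
5. enqueue(15): size=3
6. enqueue(59): size=4
7. enqueue(18): size=5
8. enqueue(76): size=5=cap → OVERFLOW (fail)
9. dequeue(): size=4

Answer: 8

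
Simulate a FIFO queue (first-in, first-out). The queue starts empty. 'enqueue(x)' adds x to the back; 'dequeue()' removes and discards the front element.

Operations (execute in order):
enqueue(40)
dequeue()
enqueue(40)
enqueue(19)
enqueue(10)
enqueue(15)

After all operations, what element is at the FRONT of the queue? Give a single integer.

enqueue(40): queue = [40]
dequeue(): queue = []
enqueue(40): queue = [40]
enqueue(19): queue = [40, 19]
enqueue(10): queue = [40, 19, 10]
enqueue(15): queue = [40, 19, 10, 15]

Answer: 40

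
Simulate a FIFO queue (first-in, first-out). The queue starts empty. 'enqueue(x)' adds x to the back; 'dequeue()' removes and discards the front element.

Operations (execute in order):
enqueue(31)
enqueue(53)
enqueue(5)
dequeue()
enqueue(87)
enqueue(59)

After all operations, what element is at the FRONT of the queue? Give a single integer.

Answer: 53

Derivation:
enqueue(31): queue = [31]
enqueue(53): queue = [31, 53]
enqueue(5): queue = [31, 53, 5]
dequeue(): queue = [53, 5]
enqueue(87): queue = [53, 5, 87]
enqueue(59): queue = [53, 5, 87, 59]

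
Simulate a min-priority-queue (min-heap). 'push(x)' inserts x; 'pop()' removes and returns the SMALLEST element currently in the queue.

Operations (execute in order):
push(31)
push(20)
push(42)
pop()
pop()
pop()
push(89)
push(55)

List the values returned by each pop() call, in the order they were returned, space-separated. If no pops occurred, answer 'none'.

push(31): heap contents = [31]
push(20): heap contents = [20, 31]
push(42): heap contents = [20, 31, 42]
pop() → 20: heap contents = [31, 42]
pop() → 31: heap contents = [42]
pop() → 42: heap contents = []
push(89): heap contents = [89]
push(55): heap contents = [55, 89]

Answer: 20 31 42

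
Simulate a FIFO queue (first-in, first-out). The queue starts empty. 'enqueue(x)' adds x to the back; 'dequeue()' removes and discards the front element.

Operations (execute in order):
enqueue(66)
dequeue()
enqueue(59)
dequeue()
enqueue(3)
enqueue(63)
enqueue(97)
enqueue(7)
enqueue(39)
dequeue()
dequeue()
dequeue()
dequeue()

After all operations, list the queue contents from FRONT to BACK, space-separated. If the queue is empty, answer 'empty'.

Answer: 39

Derivation:
enqueue(66): [66]
dequeue(): []
enqueue(59): [59]
dequeue(): []
enqueue(3): [3]
enqueue(63): [3, 63]
enqueue(97): [3, 63, 97]
enqueue(7): [3, 63, 97, 7]
enqueue(39): [3, 63, 97, 7, 39]
dequeue(): [63, 97, 7, 39]
dequeue(): [97, 7, 39]
dequeue(): [7, 39]
dequeue(): [39]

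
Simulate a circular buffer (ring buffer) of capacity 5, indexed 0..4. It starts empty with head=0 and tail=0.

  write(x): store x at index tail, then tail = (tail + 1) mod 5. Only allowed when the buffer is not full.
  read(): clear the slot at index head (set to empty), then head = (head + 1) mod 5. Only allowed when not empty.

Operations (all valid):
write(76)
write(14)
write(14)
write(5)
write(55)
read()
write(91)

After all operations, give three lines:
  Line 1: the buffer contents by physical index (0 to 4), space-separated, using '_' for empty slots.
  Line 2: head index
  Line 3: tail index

Answer: 91 14 14 5 55
1
1

Derivation:
write(76): buf=[76 _ _ _ _], head=0, tail=1, size=1
write(14): buf=[76 14 _ _ _], head=0, tail=2, size=2
write(14): buf=[76 14 14 _ _], head=0, tail=3, size=3
write(5): buf=[76 14 14 5 _], head=0, tail=4, size=4
write(55): buf=[76 14 14 5 55], head=0, tail=0, size=5
read(): buf=[_ 14 14 5 55], head=1, tail=0, size=4
write(91): buf=[91 14 14 5 55], head=1, tail=1, size=5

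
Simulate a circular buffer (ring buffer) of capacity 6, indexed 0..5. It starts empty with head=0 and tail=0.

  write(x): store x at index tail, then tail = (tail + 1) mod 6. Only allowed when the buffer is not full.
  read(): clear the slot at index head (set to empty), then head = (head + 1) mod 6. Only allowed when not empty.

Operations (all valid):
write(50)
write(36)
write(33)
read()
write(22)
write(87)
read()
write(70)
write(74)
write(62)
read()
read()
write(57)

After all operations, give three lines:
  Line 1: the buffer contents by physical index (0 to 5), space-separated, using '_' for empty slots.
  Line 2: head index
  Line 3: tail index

Answer: 74 62 57 _ 87 70
4
3

Derivation:
write(50): buf=[50 _ _ _ _ _], head=0, tail=1, size=1
write(36): buf=[50 36 _ _ _ _], head=0, tail=2, size=2
write(33): buf=[50 36 33 _ _ _], head=0, tail=3, size=3
read(): buf=[_ 36 33 _ _ _], head=1, tail=3, size=2
write(22): buf=[_ 36 33 22 _ _], head=1, tail=4, size=3
write(87): buf=[_ 36 33 22 87 _], head=1, tail=5, size=4
read(): buf=[_ _ 33 22 87 _], head=2, tail=5, size=3
write(70): buf=[_ _ 33 22 87 70], head=2, tail=0, size=4
write(74): buf=[74 _ 33 22 87 70], head=2, tail=1, size=5
write(62): buf=[74 62 33 22 87 70], head=2, tail=2, size=6
read(): buf=[74 62 _ 22 87 70], head=3, tail=2, size=5
read(): buf=[74 62 _ _ 87 70], head=4, tail=2, size=4
write(57): buf=[74 62 57 _ 87 70], head=4, tail=3, size=5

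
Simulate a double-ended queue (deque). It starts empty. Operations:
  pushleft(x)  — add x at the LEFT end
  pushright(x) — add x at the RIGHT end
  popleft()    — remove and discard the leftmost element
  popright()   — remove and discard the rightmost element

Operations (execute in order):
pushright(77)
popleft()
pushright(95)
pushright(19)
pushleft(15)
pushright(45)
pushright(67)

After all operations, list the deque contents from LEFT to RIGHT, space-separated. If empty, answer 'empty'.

pushright(77): [77]
popleft(): []
pushright(95): [95]
pushright(19): [95, 19]
pushleft(15): [15, 95, 19]
pushright(45): [15, 95, 19, 45]
pushright(67): [15, 95, 19, 45, 67]

Answer: 15 95 19 45 67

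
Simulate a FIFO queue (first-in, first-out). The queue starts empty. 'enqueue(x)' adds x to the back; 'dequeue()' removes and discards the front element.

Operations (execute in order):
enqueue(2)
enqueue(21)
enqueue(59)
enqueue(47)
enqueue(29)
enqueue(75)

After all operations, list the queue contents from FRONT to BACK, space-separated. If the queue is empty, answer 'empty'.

enqueue(2): [2]
enqueue(21): [2, 21]
enqueue(59): [2, 21, 59]
enqueue(47): [2, 21, 59, 47]
enqueue(29): [2, 21, 59, 47, 29]
enqueue(75): [2, 21, 59, 47, 29, 75]

Answer: 2 21 59 47 29 75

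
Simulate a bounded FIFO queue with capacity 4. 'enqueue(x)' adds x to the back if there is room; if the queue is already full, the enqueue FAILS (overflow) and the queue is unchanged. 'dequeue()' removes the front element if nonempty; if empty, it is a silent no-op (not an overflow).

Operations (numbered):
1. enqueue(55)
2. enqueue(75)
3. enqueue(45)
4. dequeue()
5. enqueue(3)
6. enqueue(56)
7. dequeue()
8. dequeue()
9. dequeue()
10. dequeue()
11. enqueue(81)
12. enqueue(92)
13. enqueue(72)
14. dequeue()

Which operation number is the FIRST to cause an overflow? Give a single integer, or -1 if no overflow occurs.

1. enqueue(55): size=1
2. enqueue(75): size=2
3. enqueue(45): size=3
4. dequeue(): size=2
5. enqueue(3): size=3
6. enqueue(56): size=4
7. dequeue(): size=3
8. dequeue(): size=2
9. dequeue(): size=1
10. dequeue(): size=0
11. enqueue(81): size=1
12. enqueue(92): size=2
13. enqueue(72): size=3
14. dequeue(): size=2

Answer: -1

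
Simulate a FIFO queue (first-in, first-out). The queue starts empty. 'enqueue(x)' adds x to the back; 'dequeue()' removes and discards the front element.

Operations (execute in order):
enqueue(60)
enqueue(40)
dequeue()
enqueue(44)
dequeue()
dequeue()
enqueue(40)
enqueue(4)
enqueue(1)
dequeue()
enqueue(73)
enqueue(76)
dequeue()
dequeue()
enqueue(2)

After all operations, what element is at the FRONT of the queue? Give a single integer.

enqueue(60): queue = [60]
enqueue(40): queue = [60, 40]
dequeue(): queue = [40]
enqueue(44): queue = [40, 44]
dequeue(): queue = [44]
dequeue(): queue = []
enqueue(40): queue = [40]
enqueue(4): queue = [40, 4]
enqueue(1): queue = [40, 4, 1]
dequeue(): queue = [4, 1]
enqueue(73): queue = [4, 1, 73]
enqueue(76): queue = [4, 1, 73, 76]
dequeue(): queue = [1, 73, 76]
dequeue(): queue = [73, 76]
enqueue(2): queue = [73, 76, 2]

Answer: 73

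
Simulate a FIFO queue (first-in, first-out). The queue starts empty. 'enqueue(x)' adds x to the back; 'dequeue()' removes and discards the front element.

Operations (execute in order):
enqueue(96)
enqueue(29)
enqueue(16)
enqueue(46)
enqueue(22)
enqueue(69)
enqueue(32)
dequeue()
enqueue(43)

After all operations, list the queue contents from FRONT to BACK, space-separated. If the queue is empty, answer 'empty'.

enqueue(96): [96]
enqueue(29): [96, 29]
enqueue(16): [96, 29, 16]
enqueue(46): [96, 29, 16, 46]
enqueue(22): [96, 29, 16, 46, 22]
enqueue(69): [96, 29, 16, 46, 22, 69]
enqueue(32): [96, 29, 16, 46, 22, 69, 32]
dequeue(): [29, 16, 46, 22, 69, 32]
enqueue(43): [29, 16, 46, 22, 69, 32, 43]

Answer: 29 16 46 22 69 32 43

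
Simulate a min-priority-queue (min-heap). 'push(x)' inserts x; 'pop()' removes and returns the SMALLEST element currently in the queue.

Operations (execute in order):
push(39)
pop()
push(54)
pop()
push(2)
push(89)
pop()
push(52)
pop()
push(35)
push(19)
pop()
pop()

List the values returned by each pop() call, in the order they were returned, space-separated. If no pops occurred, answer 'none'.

Answer: 39 54 2 52 19 35

Derivation:
push(39): heap contents = [39]
pop() → 39: heap contents = []
push(54): heap contents = [54]
pop() → 54: heap contents = []
push(2): heap contents = [2]
push(89): heap contents = [2, 89]
pop() → 2: heap contents = [89]
push(52): heap contents = [52, 89]
pop() → 52: heap contents = [89]
push(35): heap contents = [35, 89]
push(19): heap contents = [19, 35, 89]
pop() → 19: heap contents = [35, 89]
pop() → 35: heap contents = [89]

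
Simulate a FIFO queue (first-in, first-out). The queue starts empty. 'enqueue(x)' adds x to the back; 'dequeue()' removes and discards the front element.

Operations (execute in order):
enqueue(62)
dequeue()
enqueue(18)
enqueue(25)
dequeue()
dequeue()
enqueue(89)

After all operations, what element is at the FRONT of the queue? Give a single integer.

Answer: 89

Derivation:
enqueue(62): queue = [62]
dequeue(): queue = []
enqueue(18): queue = [18]
enqueue(25): queue = [18, 25]
dequeue(): queue = [25]
dequeue(): queue = []
enqueue(89): queue = [89]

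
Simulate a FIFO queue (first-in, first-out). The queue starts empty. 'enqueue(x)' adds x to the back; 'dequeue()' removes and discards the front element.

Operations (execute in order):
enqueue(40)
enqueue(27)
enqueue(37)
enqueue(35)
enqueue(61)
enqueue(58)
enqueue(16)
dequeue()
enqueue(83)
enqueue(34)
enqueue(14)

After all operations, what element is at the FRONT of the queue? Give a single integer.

Answer: 27

Derivation:
enqueue(40): queue = [40]
enqueue(27): queue = [40, 27]
enqueue(37): queue = [40, 27, 37]
enqueue(35): queue = [40, 27, 37, 35]
enqueue(61): queue = [40, 27, 37, 35, 61]
enqueue(58): queue = [40, 27, 37, 35, 61, 58]
enqueue(16): queue = [40, 27, 37, 35, 61, 58, 16]
dequeue(): queue = [27, 37, 35, 61, 58, 16]
enqueue(83): queue = [27, 37, 35, 61, 58, 16, 83]
enqueue(34): queue = [27, 37, 35, 61, 58, 16, 83, 34]
enqueue(14): queue = [27, 37, 35, 61, 58, 16, 83, 34, 14]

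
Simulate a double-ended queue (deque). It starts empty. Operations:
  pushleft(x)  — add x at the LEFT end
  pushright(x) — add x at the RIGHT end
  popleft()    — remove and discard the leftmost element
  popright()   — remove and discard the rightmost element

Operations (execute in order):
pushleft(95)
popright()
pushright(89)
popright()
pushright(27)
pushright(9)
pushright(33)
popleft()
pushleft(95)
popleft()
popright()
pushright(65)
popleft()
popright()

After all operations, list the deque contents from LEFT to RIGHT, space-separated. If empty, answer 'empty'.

Answer: empty

Derivation:
pushleft(95): [95]
popright(): []
pushright(89): [89]
popright(): []
pushright(27): [27]
pushright(9): [27, 9]
pushright(33): [27, 9, 33]
popleft(): [9, 33]
pushleft(95): [95, 9, 33]
popleft(): [9, 33]
popright(): [9]
pushright(65): [9, 65]
popleft(): [65]
popright(): []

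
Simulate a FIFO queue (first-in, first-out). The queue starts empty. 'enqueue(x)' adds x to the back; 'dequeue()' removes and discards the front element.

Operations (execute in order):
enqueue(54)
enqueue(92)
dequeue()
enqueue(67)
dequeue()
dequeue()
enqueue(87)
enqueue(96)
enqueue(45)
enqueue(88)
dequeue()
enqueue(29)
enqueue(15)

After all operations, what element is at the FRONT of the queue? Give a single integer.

enqueue(54): queue = [54]
enqueue(92): queue = [54, 92]
dequeue(): queue = [92]
enqueue(67): queue = [92, 67]
dequeue(): queue = [67]
dequeue(): queue = []
enqueue(87): queue = [87]
enqueue(96): queue = [87, 96]
enqueue(45): queue = [87, 96, 45]
enqueue(88): queue = [87, 96, 45, 88]
dequeue(): queue = [96, 45, 88]
enqueue(29): queue = [96, 45, 88, 29]
enqueue(15): queue = [96, 45, 88, 29, 15]

Answer: 96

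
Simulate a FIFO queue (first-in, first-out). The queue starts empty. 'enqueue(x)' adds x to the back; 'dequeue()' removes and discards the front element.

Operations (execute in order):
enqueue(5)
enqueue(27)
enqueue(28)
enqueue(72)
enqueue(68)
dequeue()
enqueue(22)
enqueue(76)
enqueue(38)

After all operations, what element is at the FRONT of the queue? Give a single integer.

enqueue(5): queue = [5]
enqueue(27): queue = [5, 27]
enqueue(28): queue = [5, 27, 28]
enqueue(72): queue = [5, 27, 28, 72]
enqueue(68): queue = [5, 27, 28, 72, 68]
dequeue(): queue = [27, 28, 72, 68]
enqueue(22): queue = [27, 28, 72, 68, 22]
enqueue(76): queue = [27, 28, 72, 68, 22, 76]
enqueue(38): queue = [27, 28, 72, 68, 22, 76, 38]

Answer: 27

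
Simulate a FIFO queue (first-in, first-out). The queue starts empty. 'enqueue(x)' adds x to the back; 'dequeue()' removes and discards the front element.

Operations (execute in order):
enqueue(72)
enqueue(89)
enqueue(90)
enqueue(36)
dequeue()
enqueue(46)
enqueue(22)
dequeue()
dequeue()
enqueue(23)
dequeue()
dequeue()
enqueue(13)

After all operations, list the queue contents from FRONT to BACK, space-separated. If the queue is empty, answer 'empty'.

enqueue(72): [72]
enqueue(89): [72, 89]
enqueue(90): [72, 89, 90]
enqueue(36): [72, 89, 90, 36]
dequeue(): [89, 90, 36]
enqueue(46): [89, 90, 36, 46]
enqueue(22): [89, 90, 36, 46, 22]
dequeue(): [90, 36, 46, 22]
dequeue(): [36, 46, 22]
enqueue(23): [36, 46, 22, 23]
dequeue(): [46, 22, 23]
dequeue(): [22, 23]
enqueue(13): [22, 23, 13]

Answer: 22 23 13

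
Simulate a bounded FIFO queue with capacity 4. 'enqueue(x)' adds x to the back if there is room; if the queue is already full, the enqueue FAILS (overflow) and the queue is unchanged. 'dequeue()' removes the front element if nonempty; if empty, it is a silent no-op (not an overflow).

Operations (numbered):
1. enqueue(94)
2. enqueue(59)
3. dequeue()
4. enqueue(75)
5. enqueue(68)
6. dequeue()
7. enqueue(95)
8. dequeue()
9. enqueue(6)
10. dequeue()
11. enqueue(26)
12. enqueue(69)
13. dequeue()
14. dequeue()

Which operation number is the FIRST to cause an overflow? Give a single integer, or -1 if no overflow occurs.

1. enqueue(94): size=1
2. enqueue(59): size=2
3. dequeue(): size=1
4. enqueue(75): size=2
5. enqueue(68): size=3
6. dequeue(): size=2
7. enqueue(95): size=3
8. dequeue(): size=2
9. enqueue(6): size=3
10. dequeue(): size=2
11. enqueue(26): size=3
12. enqueue(69): size=4
13. dequeue(): size=3
14. dequeue(): size=2

Answer: -1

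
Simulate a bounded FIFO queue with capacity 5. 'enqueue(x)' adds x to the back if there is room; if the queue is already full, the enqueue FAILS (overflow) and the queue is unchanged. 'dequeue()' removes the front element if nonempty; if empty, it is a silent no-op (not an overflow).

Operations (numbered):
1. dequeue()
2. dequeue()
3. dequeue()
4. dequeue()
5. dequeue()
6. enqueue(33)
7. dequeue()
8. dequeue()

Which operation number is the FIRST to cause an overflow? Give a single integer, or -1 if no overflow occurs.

1. dequeue(): empty, no-op, size=0
2. dequeue(): empty, no-op, size=0
3. dequeue(): empty, no-op, size=0
4. dequeue(): empty, no-op, size=0
5. dequeue(): empty, no-op, size=0
6. enqueue(33): size=1
7. dequeue(): size=0
8. dequeue(): empty, no-op, size=0

Answer: -1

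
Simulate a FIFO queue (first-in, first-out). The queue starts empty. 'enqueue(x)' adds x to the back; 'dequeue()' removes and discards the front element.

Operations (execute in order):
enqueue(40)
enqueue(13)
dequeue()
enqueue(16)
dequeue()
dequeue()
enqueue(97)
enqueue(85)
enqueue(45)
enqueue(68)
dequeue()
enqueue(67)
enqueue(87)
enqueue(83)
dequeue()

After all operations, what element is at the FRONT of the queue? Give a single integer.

Answer: 45

Derivation:
enqueue(40): queue = [40]
enqueue(13): queue = [40, 13]
dequeue(): queue = [13]
enqueue(16): queue = [13, 16]
dequeue(): queue = [16]
dequeue(): queue = []
enqueue(97): queue = [97]
enqueue(85): queue = [97, 85]
enqueue(45): queue = [97, 85, 45]
enqueue(68): queue = [97, 85, 45, 68]
dequeue(): queue = [85, 45, 68]
enqueue(67): queue = [85, 45, 68, 67]
enqueue(87): queue = [85, 45, 68, 67, 87]
enqueue(83): queue = [85, 45, 68, 67, 87, 83]
dequeue(): queue = [45, 68, 67, 87, 83]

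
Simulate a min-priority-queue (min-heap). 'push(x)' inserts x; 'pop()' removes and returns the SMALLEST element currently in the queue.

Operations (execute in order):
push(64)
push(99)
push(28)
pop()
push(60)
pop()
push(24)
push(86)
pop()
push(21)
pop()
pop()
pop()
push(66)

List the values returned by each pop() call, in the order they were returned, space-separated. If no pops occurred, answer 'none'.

Answer: 28 60 24 21 64 86

Derivation:
push(64): heap contents = [64]
push(99): heap contents = [64, 99]
push(28): heap contents = [28, 64, 99]
pop() → 28: heap contents = [64, 99]
push(60): heap contents = [60, 64, 99]
pop() → 60: heap contents = [64, 99]
push(24): heap contents = [24, 64, 99]
push(86): heap contents = [24, 64, 86, 99]
pop() → 24: heap contents = [64, 86, 99]
push(21): heap contents = [21, 64, 86, 99]
pop() → 21: heap contents = [64, 86, 99]
pop() → 64: heap contents = [86, 99]
pop() → 86: heap contents = [99]
push(66): heap contents = [66, 99]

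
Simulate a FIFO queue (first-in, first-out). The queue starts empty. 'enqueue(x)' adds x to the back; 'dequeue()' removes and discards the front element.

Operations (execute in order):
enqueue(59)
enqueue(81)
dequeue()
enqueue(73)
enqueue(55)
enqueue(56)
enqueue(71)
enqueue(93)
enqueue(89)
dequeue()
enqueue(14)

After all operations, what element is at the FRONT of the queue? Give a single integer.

Answer: 73

Derivation:
enqueue(59): queue = [59]
enqueue(81): queue = [59, 81]
dequeue(): queue = [81]
enqueue(73): queue = [81, 73]
enqueue(55): queue = [81, 73, 55]
enqueue(56): queue = [81, 73, 55, 56]
enqueue(71): queue = [81, 73, 55, 56, 71]
enqueue(93): queue = [81, 73, 55, 56, 71, 93]
enqueue(89): queue = [81, 73, 55, 56, 71, 93, 89]
dequeue(): queue = [73, 55, 56, 71, 93, 89]
enqueue(14): queue = [73, 55, 56, 71, 93, 89, 14]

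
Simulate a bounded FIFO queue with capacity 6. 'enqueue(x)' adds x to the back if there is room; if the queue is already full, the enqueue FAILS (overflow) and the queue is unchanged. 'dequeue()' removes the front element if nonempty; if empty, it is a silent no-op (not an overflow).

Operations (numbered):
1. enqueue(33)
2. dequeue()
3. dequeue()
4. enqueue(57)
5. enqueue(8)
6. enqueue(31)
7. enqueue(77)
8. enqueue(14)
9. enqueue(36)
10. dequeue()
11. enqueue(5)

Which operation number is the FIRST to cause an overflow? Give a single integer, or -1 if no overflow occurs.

1. enqueue(33): size=1
2. dequeue(): size=0
3. dequeue(): empty, no-op, size=0
4. enqueue(57): size=1
5. enqueue(8): size=2
6. enqueue(31): size=3
7. enqueue(77): size=4
8. enqueue(14): size=5
9. enqueue(36): size=6
10. dequeue(): size=5
11. enqueue(5): size=6

Answer: -1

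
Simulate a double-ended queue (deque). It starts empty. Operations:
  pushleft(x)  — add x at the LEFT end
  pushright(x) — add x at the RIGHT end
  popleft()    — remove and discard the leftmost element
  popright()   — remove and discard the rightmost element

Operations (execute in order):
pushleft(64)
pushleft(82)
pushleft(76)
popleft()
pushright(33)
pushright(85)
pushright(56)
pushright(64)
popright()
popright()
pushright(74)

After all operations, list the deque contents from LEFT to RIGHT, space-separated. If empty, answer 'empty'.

Answer: 82 64 33 85 74

Derivation:
pushleft(64): [64]
pushleft(82): [82, 64]
pushleft(76): [76, 82, 64]
popleft(): [82, 64]
pushright(33): [82, 64, 33]
pushright(85): [82, 64, 33, 85]
pushright(56): [82, 64, 33, 85, 56]
pushright(64): [82, 64, 33, 85, 56, 64]
popright(): [82, 64, 33, 85, 56]
popright(): [82, 64, 33, 85]
pushright(74): [82, 64, 33, 85, 74]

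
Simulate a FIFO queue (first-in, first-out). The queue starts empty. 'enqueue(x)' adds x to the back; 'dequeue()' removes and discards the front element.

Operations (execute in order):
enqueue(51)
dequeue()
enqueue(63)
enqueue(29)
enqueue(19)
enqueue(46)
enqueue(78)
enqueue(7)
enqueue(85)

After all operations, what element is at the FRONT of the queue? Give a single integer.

Answer: 63

Derivation:
enqueue(51): queue = [51]
dequeue(): queue = []
enqueue(63): queue = [63]
enqueue(29): queue = [63, 29]
enqueue(19): queue = [63, 29, 19]
enqueue(46): queue = [63, 29, 19, 46]
enqueue(78): queue = [63, 29, 19, 46, 78]
enqueue(7): queue = [63, 29, 19, 46, 78, 7]
enqueue(85): queue = [63, 29, 19, 46, 78, 7, 85]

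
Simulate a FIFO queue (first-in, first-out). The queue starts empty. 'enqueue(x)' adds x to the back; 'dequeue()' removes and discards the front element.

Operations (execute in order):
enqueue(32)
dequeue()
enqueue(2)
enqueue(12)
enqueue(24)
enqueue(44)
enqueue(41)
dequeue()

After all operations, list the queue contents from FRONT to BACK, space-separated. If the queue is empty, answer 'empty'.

enqueue(32): [32]
dequeue(): []
enqueue(2): [2]
enqueue(12): [2, 12]
enqueue(24): [2, 12, 24]
enqueue(44): [2, 12, 24, 44]
enqueue(41): [2, 12, 24, 44, 41]
dequeue(): [12, 24, 44, 41]

Answer: 12 24 44 41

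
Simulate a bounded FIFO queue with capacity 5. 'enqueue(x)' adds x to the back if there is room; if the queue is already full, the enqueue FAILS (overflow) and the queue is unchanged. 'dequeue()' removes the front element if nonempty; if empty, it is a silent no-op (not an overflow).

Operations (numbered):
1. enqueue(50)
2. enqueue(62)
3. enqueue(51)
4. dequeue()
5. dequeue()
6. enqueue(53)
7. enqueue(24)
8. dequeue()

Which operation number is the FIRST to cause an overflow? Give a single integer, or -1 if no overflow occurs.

Answer: -1

Derivation:
1. enqueue(50): size=1
2. enqueue(62): size=2
3. enqueue(51): size=3
4. dequeue(): size=2
5. dequeue(): size=1
6. enqueue(53): size=2
7. enqueue(24): size=3
8. dequeue(): size=2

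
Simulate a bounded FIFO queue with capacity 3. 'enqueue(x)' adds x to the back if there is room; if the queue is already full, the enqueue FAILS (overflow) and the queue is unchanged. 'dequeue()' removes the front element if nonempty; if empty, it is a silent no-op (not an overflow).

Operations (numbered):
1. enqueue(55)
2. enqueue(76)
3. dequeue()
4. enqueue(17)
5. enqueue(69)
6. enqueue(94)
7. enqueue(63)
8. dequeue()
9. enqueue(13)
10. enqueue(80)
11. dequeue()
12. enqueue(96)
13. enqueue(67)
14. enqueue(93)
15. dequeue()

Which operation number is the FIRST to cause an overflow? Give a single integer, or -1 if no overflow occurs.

1. enqueue(55): size=1
2. enqueue(76): size=2
3. dequeue(): size=1
4. enqueue(17): size=2
5. enqueue(69): size=3
6. enqueue(94): size=3=cap → OVERFLOW (fail)
7. enqueue(63): size=3=cap → OVERFLOW (fail)
8. dequeue(): size=2
9. enqueue(13): size=3
10. enqueue(80): size=3=cap → OVERFLOW (fail)
11. dequeue(): size=2
12. enqueue(96): size=3
13. enqueue(67): size=3=cap → OVERFLOW (fail)
14. enqueue(93): size=3=cap → OVERFLOW (fail)
15. dequeue(): size=2

Answer: 6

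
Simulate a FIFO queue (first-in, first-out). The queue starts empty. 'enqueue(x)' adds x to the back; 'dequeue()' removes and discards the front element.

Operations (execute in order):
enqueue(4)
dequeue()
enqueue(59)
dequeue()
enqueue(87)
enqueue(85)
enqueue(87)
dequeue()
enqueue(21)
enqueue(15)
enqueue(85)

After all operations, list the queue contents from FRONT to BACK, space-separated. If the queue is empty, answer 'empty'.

Answer: 85 87 21 15 85

Derivation:
enqueue(4): [4]
dequeue(): []
enqueue(59): [59]
dequeue(): []
enqueue(87): [87]
enqueue(85): [87, 85]
enqueue(87): [87, 85, 87]
dequeue(): [85, 87]
enqueue(21): [85, 87, 21]
enqueue(15): [85, 87, 21, 15]
enqueue(85): [85, 87, 21, 15, 85]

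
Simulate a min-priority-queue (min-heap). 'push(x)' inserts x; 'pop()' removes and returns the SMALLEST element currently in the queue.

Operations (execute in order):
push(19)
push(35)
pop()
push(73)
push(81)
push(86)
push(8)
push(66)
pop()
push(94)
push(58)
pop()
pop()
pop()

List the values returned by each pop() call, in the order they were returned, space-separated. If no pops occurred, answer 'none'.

Answer: 19 8 35 58 66

Derivation:
push(19): heap contents = [19]
push(35): heap contents = [19, 35]
pop() → 19: heap contents = [35]
push(73): heap contents = [35, 73]
push(81): heap contents = [35, 73, 81]
push(86): heap contents = [35, 73, 81, 86]
push(8): heap contents = [8, 35, 73, 81, 86]
push(66): heap contents = [8, 35, 66, 73, 81, 86]
pop() → 8: heap contents = [35, 66, 73, 81, 86]
push(94): heap contents = [35, 66, 73, 81, 86, 94]
push(58): heap contents = [35, 58, 66, 73, 81, 86, 94]
pop() → 35: heap contents = [58, 66, 73, 81, 86, 94]
pop() → 58: heap contents = [66, 73, 81, 86, 94]
pop() → 66: heap contents = [73, 81, 86, 94]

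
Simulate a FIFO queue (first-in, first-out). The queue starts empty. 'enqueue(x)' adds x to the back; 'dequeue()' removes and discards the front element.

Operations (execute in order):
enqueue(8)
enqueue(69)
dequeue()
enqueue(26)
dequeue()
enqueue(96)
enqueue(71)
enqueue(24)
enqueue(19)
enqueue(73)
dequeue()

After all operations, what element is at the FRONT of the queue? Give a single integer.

enqueue(8): queue = [8]
enqueue(69): queue = [8, 69]
dequeue(): queue = [69]
enqueue(26): queue = [69, 26]
dequeue(): queue = [26]
enqueue(96): queue = [26, 96]
enqueue(71): queue = [26, 96, 71]
enqueue(24): queue = [26, 96, 71, 24]
enqueue(19): queue = [26, 96, 71, 24, 19]
enqueue(73): queue = [26, 96, 71, 24, 19, 73]
dequeue(): queue = [96, 71, 24, 19, 73]

Answer: 96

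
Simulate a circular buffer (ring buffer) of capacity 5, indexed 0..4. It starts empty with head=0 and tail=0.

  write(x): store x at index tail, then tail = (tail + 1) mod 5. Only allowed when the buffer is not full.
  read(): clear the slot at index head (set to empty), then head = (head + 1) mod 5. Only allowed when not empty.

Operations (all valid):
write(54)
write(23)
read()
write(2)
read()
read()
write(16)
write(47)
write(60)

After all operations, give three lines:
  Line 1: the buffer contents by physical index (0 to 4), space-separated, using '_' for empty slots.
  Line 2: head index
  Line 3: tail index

Answer: 60 _ _ 16 47
3
1

Derivation:
write(54): buf=[54 _ _ _ _], head=0, tail=1, size=1
write(23): buf=[54 23 _ _ _], head=0, tail=2, size=2
read(): buf=[_ 23 _ _ _], head=1, tail=2, size=1
write(2): buf=[_ 23 2 _ _], head=1, tail=3, size=2
read(): buf=[_ _ 2 _ _], head=2, tail=3, size=1
read(): buf=[_ _ _ _ _], head=3, tail=3, size=0
write(16): buf=[_ _ _ 16 _], head=3, tail=4, size=1
write(47): buf=[_ _ _ 16 47], head=3, tail=0, size=2
write(60): buf=[60 _ _ 16 47], head=3, tail=1, size=3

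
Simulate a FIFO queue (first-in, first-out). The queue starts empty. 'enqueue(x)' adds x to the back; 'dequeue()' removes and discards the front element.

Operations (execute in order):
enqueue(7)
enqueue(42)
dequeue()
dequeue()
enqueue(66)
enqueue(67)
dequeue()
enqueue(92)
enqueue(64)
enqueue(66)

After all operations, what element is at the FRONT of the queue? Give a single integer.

Answer: 67

Derivation:
enqueue(7): queue = [7]
enqueue(42): queue = [7, 42]
dequeue(): queue = [42]
dequeue(): queue = []
enqueue(66): queue = [66]
enqueue(67): queue = [66, 67]
dequeue(): queue = [67]
enqueue(92): queue = [67, 92]
enqueue(64): queue = [67, 92, 64]
enqueue(66): queue = [67, 92, 64, 66]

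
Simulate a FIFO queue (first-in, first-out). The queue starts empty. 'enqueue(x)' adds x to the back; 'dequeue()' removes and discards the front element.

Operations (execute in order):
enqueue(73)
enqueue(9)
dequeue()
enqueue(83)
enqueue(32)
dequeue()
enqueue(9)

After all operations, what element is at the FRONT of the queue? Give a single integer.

enqueue(73): queue = [73]
enqueue(9): queue = [73, 9]
dequeue(): queue = [9]
enqueue(83): queue = [9, 83]
enqueue(32): queue = [9, 83, 32]
dequeue(): queue = [83, 32]
enqueue(9): queue = [83, 32, 9]

Answer: 83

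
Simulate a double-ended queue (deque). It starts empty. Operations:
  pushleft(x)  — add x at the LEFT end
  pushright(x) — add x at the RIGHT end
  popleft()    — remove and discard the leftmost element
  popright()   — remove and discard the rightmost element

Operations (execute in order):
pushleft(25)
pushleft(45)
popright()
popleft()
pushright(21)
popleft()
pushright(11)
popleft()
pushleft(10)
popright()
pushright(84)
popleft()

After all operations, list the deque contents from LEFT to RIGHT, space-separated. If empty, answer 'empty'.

Answer: empty

Derivation:
pushleft(25): [25]
pushleft(45): [45, 25]
popright(): [45]
popleft(): []
pushright(21): [21]
popleft(): []
pushright(11): [11]
popleft(): []
pushleft(10): [10]
popright(): []
pushright(84): [84]
popleft(): []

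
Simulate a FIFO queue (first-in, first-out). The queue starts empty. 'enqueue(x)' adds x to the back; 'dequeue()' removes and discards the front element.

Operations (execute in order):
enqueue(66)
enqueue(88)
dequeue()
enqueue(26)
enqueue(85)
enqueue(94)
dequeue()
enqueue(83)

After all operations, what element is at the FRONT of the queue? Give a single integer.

enqueue(66): queue = [66]
enqueue(88): queue = [66, 88]
dequeue(): queue = [88]
enqueue(26): queue = [88, 26]
enqueue(85): queue = [88, 26, 85]
enqueue(94): queue = [88, 26, 85, 94]
dequeue(): queue = [26, 85, 94]
enqueue(83): queue = [26, 85, 94, 83]

Answer: 26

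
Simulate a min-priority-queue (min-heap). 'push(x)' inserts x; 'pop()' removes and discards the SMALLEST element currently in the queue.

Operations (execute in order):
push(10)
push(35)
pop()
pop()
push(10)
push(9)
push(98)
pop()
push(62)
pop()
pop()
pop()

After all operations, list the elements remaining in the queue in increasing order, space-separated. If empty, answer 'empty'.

Answer: empty

Derivation:
push(10): heap contents = [10]
push(35): heap contents = [10, 35]
pop() → 10: heap contents = [35]
pop() → 35: heap contents = []
push(10): heap contents = [10]
push(9): heap contents = [9, 10]
push(98): heap contents = [9, 10, 98]
pop() → 9: heap contents = [10, 98]
push(62): heap contents = [10, 62, 98]
pop() → 10: heap contents = [62, 98]
pop() → 62: heap contents = [98]
pop() → 98: heap contents = []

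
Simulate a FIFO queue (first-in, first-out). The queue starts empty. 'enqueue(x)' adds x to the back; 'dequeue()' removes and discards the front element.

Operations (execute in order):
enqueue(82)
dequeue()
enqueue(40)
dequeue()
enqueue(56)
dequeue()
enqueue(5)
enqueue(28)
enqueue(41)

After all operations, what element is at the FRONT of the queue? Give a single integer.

enqueue(82): queue = [82]
dequeue(): queue = []
enqueue(40): queue = [40]
dequeue(): queue = []
enqueue(56): queue = [56]
dequeue(): queue = []
enqueue(5): queue = [5]
enqueue(28): queue = [5, 28]
enqueue(41): queue = [5, 28, 41]

Answer: 5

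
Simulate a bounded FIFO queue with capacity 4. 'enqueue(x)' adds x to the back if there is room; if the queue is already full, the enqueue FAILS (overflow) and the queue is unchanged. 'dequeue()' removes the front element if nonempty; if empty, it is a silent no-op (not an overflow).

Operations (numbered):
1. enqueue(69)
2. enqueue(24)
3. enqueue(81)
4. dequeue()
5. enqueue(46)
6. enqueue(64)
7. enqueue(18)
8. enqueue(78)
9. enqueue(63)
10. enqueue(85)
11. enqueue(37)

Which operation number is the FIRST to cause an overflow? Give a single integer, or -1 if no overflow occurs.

Answer: 7

Derivation:
1. enqueue(69): size=1
2. enqueue(24): size=2
3. enqueue(81): size=3
4. dequeue(): size=2
5. enqueue(46): size=3
6. enqueue(64): size=4
7. enqueue(18): size=4=cap → OVERFLOW (fail)
8. enqueue(78): size=4=cap → OVERFLOW (fail)
9. enqueue(63): size=4=cap → OVERFLOW (fail)
10. enqueue(85): size=4=cap → OVERFLOW (fail)
11. enqueue(37): size=4=cap → OVERFLOW (fail)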